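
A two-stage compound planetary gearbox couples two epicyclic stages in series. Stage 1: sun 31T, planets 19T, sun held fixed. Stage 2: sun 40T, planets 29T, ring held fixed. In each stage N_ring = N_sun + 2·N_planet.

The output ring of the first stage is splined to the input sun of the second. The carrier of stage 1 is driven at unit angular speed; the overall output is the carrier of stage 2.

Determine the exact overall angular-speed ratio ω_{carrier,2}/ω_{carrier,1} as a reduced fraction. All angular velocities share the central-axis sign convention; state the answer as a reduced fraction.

Stage 1: N_ring = 31 + 2·19 = 69
Stage 1: 31(ω_s−ω_c) = −69(ω_r−ω_c),  ω_s=0, ω_c=1
Stage 1: ω_r = 1 − (31/69)(0−1) = 100/69
  ⇒ ω_r¹/ω_c¹ = 100/69
Stage 2: N_ring = 40 + 2·29 = 98
Stage 2: 40(ω_s−ω_c) = −98(ω_r−ω_c),  ω_r=0, ω_s=1
Stage 2: 40(1−ω_c) = −98(0−ω_c)  ⇒  138ω_c = 40  ⇒  ω_c = 20/69
  ⇒ ω_c²/ω_s² = 20/69
Coupling ω_s² = ω_r¹ ⇒ overall = 100/69 × 20/69 = 2000/4761

2000/4761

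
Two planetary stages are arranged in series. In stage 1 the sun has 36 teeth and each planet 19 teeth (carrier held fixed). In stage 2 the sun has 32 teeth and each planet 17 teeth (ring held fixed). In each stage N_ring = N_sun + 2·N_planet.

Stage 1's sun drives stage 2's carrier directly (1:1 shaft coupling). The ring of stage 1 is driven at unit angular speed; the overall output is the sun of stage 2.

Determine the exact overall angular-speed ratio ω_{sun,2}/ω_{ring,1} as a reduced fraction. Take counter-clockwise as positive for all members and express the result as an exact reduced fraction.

Stage 1: N_ring = 36 + 2·19 = 74
Stage 1: 36(ω_s−ω_c) = −74(ω_r−ω_c),  ω_c=0, ω_r=1
Stage 1: ω_s = 0 − (74/36)(1−0) = -37/18
  ⇒ ω_s¹/ω_r¹ = -37/18
Stage 2: N_ring = 32 + 2·17 = 66
Stage 2: 32(ω_s−ω_c) = −66(ω_r−ω_c),  ω_r=0, ω_c=1
Stage 2: ω_s = 1 − (66/32)(0−1) = 49/16
  ⇒ ω_s²/ω_c² = 49/16
Coupling ω_c² = ω_s¹ ⇒ overall = -37/18 × 49/16 = -1813/288

-1813/288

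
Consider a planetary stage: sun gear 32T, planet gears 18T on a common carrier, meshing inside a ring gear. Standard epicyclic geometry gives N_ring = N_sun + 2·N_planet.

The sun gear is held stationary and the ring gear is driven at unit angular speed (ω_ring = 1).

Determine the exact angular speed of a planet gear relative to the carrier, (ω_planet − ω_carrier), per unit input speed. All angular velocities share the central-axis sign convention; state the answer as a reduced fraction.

272/225

N_ring = 32 + 2·18 = 68
32(ω_s−ω_c) = −68(ω_r−ω_c),  ω_s=0, ω_r=1
32(0−ω_c) = −68(1−ω_c)  ⇒  100ω_c = 68  ⇒  ω_c = 17/25
sun–planet: 32·(0−17/25) = −18·(ω_p−ω_c)  ⇒  ω_p−ω_c = −(32/18)·(-17/25) = 272/225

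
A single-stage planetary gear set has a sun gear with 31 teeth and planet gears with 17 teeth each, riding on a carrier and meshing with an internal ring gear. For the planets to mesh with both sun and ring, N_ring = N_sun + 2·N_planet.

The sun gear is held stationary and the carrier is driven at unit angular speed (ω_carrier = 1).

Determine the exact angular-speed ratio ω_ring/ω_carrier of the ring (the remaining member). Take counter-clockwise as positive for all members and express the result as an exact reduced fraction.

N_ring = 31 + 2·17 = 65
31(ω_s−ω_c) = −65(ω_r−ω_c),  ω_s=0, ω_c=1
ω_r = 1 − (31/65)(0−1) = 96/65
ω_r/ω_c = 96/65

96/65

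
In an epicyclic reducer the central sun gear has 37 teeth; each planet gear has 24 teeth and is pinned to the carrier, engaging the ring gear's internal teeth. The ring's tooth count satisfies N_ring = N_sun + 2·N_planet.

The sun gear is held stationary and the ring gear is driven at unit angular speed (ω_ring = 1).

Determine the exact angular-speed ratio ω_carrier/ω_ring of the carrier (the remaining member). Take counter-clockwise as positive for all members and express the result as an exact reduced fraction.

N_ring = 37 + 2·24 = 85
37(ω_s−ω_c) = −85(ω_r−ω_c),  ω_s=0, ω_r=1
37(0−ω_c) = −85(1−ω_c)  ⇒  122ω_c = 85  ⇒  ω_c = 85/122
ω_c/ω_r = 85/122

85/122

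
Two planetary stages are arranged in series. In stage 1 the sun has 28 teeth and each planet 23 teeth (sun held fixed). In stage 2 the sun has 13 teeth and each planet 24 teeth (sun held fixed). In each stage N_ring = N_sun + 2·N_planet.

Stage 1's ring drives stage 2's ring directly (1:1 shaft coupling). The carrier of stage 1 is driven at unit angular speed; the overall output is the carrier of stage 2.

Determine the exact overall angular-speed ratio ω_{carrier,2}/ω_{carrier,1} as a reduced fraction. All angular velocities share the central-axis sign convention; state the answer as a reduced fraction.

Stage 1: N_ring = 28 + 2·23 = 74
Stage 1: 28(ω_s−ω_c) = −74(ω_r−ω_c),  ω_s=0, ω_c=1
Stage 1: ω_r = 1 − (28/74)(0−1) = 51/37
  ⇒ ω_r¹/ω_c¹ = 51/37
Stage 2: N_ring = 13 + 2·24 = 61
Stage 2: 13(ω_s−ω_c) = −61(ω_r−ω_c),  ω_s=0, ω_r=1
Stage 2: 13(0−ω_c) = −61(1−ω_c)  ⇒  74ω_c = 61  ⇒  ω_c = 61/74
  ⇒ ω_c²/ω_r² = 61/74
Coupling ω_r² = ω_r¹ ⇒ overall = 51/37 × 61/74 = 3111/2738

3111/2738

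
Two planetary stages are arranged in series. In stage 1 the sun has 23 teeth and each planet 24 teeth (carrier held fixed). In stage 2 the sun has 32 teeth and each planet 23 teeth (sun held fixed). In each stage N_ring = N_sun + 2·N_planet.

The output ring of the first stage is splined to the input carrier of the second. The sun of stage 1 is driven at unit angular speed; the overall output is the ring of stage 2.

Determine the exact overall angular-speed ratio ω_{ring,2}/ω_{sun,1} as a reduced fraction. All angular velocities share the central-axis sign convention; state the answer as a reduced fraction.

-1265/2769

Stage 1: N_ring = 23 + 2·24 = 71
Stage 1: 23(ω_s−ω_c) = −71(ω_r−ω_c),  ω_c=0, ω_s=1
Stage 1: ω_r = 0 − (23/71)(1−0) = -23/71
  ⇒ ω_r¹/ω_s¹ = -23/71
Stage 2: N_ring = 32 + 2·23 = 78
Stage 2: 32(ω_s−ω_c) = −78(ω_r−ω_c),  ω_s=0, ω_c=1
Stage 2: ω_r = 1 − (32/78)(0−1) = 55/39
  ⇒ ω_r²/ω_c² = 55/39
Coupling ω_c² = ω_r¹ ⇒ overall = -23/71 × 55/39 = -1265/2769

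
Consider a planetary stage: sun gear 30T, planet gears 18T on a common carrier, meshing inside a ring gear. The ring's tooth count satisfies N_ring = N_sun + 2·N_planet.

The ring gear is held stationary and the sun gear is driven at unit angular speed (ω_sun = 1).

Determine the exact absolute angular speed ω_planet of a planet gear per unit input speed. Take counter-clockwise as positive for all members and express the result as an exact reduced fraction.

-5/6

N_ring = 30 + 2·18 = 66
30(ω_s−ω_c) = −66(ω_r−ω_c),  ω_r=0, ω_s=1
30(1−ω_c) = −66(0−ω_c)  ⇒  96ω_c = 30  ⇒  ω_c = 5/16
sun–planet: 30·(1−5/16) = −18·(ω_p−ω_c)  ⇒  ω_p−ω_c = −(30/18)·(11/16) = -55/48
ω_p = 5/16 − 55/48 = -5/6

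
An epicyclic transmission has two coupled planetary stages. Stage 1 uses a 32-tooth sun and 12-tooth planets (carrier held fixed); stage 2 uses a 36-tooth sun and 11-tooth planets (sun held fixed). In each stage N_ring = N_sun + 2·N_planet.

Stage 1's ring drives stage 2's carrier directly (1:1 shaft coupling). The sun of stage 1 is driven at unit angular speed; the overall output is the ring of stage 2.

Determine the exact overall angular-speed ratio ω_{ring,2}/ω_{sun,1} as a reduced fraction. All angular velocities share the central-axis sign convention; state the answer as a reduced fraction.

Stage 1: N_ring = 32 + 2·12 = 56
Stage 1: 32(ω_s−ω_c) = −56(ω_r−ω_c),  ω_c=0, ω_s=1
Stage 1: ω_r = 0 − (32/56)(1−0) = -4/7
  ⇒ ω_r¹/ω_s¹ = -4/7
Stage 2: N_ring = 36 + 2·11 = 58
Stage 2: 36(ω_s−ω_c) = −58(ω_r−ω_c),  ω_s=0, ω_c=1
Stage 2: ω_r = 1 − (36/58)(0−1) = 47/29
  ⇒ ω_r²/ω_c² = 47/29
Coupling ω_c² = ω_r¹ ⇒ overall = -4/7 × 47/29 = -188/203

-188/203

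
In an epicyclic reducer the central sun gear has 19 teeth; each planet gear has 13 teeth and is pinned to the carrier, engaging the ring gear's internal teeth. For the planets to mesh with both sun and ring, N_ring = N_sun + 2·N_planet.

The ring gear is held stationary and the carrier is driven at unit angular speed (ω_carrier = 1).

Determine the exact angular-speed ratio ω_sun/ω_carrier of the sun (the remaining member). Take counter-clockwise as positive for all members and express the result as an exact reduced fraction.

N_ring = 19 + 2·13 = 45
19(ω_s−ω_c) = −45(ω_r−ω_c),  ω_r=0, ω_c=1
ω_s = 1 − (45/19)(0−1) = 64/19
ω_s/ω_c = 64/19

64/19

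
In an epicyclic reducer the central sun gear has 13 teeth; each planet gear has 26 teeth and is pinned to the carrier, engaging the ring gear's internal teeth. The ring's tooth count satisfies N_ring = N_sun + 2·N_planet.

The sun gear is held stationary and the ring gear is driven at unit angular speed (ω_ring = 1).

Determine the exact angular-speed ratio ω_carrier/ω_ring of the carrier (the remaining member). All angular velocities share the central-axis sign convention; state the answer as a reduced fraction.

5/6

N_ring = 13 + 2·26 = 65
13(ω_s−ω_c) = −65(ω_r−ω_c),  ω_s=0, ω_r=1
13(0−ω_c) = −65(1−ω_c)  ⇒  78ω_c = 65  ⇒  ω_c = 5/6
ω_c/ω_r = 5/6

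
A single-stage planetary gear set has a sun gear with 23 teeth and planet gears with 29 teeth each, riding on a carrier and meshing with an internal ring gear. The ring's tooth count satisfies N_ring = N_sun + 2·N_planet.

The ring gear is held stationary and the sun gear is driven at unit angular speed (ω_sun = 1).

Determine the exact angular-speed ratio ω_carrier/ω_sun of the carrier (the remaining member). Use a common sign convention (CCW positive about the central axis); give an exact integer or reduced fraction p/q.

N_ring = 23 + 2·29 = 81
23(ω_s−ω_c) = −81(ω_r−ω_c),  ω_r=0, ω_s=1
23(1−ω_c) = −81(0−ω_c)  ⇒  104ω_c = 23  ⇒  ω_c = 23/104
ω_c/ω_s = 23/104

23/104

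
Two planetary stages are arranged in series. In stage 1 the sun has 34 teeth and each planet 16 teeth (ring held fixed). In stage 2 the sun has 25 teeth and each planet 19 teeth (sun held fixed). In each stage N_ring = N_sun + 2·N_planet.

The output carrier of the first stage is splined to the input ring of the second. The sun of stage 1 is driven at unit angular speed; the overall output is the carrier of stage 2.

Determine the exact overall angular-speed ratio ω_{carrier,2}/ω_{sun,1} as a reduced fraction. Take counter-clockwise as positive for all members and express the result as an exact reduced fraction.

Stage 1: N_ring = 34 + 2·16 = 66
Stage 1: 34(ω_s−ω_c) = −66(ω_r−ω_c),  ω_r=0, ω_s=1
Stage 1: 34(1−ω_c) = −66(0−ω_c)  ⇒  100ω_c = 34  ⇒  ω_c = 17/50
  ⇒ ω_c¹/ω_s¹ = 17/50
Stage 2: N_ring = 25 + 2·19 = 63
Stage 2: 25(ω_s−ω_c) = −63(ω_r−ω_c),  ω_s=0, ω_r=1
Stage 2: 25(0−ω_c) = −63(1−ω_c)  ⇒  88ω_c = 63  ⇒  ω_c = 63/88
  ⇒ ω_c²/ω_r² = 63/88
Coupling ω_r² = ω_c¹ ⇒ overall = 17/50 × 63/88 = 1071/4400

1071/4400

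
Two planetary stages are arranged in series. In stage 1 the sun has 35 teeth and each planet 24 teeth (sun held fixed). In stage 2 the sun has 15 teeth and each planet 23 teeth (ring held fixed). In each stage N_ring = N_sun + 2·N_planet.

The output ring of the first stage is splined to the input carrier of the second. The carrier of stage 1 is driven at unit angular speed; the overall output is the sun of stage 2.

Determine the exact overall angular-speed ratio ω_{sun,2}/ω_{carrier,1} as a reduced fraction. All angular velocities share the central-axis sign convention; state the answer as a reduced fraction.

8968/1245

Stage 1: N_ring = 35 + 2·24 = 83
Stage 1: 35(ω_s−ω_c) = −83(ω_r−ω_c),  ω_s=0, ω_c=1
Stage 1: ω_r = 1 − (35/83)(0−1) = 118/83
  ⇒ ω_r¹/ω_c¹ = 118/83
Stage 2: N_ring = 15 + 2·23 = 61
Stage 2: 15(ω_s−ω_c) = −61(ω_r−ω_c),  ω_r=0, ω_c=1
Stage 2: ω_s = 1 − (61/15)(0−1) = 76/15
  ⇒ ω_s²/ω_c² = 76/15
Coupling ω_c² = ω_r¹ ⇒ overall = 118/83 × 76/15 = 8968/1245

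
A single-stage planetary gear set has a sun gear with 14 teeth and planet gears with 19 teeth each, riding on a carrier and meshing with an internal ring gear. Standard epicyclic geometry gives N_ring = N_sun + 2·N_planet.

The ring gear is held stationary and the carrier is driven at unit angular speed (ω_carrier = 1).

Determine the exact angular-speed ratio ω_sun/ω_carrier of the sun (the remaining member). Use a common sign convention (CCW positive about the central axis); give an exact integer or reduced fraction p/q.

33/7

N_ring = 14 + 2·19 = 52
14(ω_s−ω_c) = −52(ω_r−ω_c),  ω_r=0, ω_c=1
ω_s = 1 − (52/14)(0−1) = 33/7
ω_s/ω_c = 33/7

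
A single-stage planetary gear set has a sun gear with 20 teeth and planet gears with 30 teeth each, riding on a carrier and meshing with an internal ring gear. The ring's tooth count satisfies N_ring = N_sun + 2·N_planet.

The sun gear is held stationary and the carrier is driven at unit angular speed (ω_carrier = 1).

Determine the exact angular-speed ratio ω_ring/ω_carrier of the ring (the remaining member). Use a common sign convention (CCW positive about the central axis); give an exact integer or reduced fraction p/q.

5/4

N_ring = 20 + 2·30 = 80
20(ω_s−ω_c) = −80(ω_r−ω_c),  ω_s=0, ω_c=1
ω_r = 1 − (20/80)(0−1) = 5/4
ω_r/ω_c = 5/4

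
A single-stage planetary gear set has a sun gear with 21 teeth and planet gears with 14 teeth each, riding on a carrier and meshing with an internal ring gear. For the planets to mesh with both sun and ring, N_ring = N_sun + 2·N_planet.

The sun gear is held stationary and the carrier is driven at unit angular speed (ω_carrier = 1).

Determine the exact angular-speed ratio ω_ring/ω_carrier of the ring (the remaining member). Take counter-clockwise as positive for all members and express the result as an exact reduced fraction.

N_ring = 21 + 2·14 = 49
21(ω_s−ω_c) = −49(ω_r−ω_c),  ω_s=0, ω_c=1
ω_r = 1 − (21/49)(0−1) = 10/7
ω_r/ω_c = 10/7

10/7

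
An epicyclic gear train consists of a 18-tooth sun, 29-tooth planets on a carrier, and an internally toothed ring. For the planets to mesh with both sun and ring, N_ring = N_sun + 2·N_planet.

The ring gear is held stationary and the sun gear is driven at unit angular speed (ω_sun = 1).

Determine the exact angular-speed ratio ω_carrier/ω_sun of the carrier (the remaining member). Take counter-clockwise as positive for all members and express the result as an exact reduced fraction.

9/47

N_ring = 18 + 2·29 = 76
18(ω_s−ω_c) = −76(ω_r−ω_c),  ω_r=0, ω_s=1
18(1−ω_c) = −76(0−ω_c)  ⇒  94ω_c = 18  ⇒  ω_c = 9/47
ω_c/ω_s = 9/47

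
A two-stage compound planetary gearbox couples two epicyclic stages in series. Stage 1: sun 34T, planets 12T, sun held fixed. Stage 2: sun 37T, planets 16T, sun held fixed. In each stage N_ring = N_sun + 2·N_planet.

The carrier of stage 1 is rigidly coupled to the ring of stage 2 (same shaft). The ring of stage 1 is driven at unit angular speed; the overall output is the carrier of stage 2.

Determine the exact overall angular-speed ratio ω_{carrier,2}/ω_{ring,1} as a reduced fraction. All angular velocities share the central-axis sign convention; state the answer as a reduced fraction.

Stage 1: N_ring = 34 + 2·12 = 58
Stage 1: 34(ω_s−ω_c) = −58(ω_r−ω_c),  ω_s=0, ω_r=1
Stage 1: 34(0−ω_c) = −58(1−ω_c)  ⇒  92ω_c = 58  ⇒  ω_c = 29/46
  ⇒ ω_c¹/ω_r¹ = 29/46
Stage 2: N_ring = 37 + 2·16 = 69
Stage 2: 37(ω_s−ω_c) = −69(ω_r−ω_c),  ω_s=0, ω_r=1
Stage 2: 37(0−ω_c) = −69(1−ω_c)  ⇒  106ω_c = 69  ⇒  ω_c = 69/106
  ⇒ ω_c²/ω_r² = 69/106
Coupling ω_r² = ω_c¹ ⇒ overall = 29/46 × 69/106 = 87/212

87/212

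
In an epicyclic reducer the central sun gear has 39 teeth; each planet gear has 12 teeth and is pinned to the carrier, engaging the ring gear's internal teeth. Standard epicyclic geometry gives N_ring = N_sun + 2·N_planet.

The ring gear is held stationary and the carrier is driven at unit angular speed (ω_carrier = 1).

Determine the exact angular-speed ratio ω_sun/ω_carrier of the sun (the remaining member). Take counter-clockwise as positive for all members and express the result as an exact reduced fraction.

34/13

N_ring = 39 + 2·12 = 63
39(ω_s−ω_c) = −63(ω_r−ω_c),  ω_r=0, ω_c=1
ω_s = 1 − (63/39)(0−1) = 34/13
ω_s/ω_c = 34/13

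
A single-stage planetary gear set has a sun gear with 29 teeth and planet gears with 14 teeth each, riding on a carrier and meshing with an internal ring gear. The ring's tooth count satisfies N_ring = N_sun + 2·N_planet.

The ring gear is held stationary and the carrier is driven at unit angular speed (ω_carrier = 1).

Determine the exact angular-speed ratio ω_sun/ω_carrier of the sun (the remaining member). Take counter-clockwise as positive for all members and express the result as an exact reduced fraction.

86/29

N_ring = 29 + 2·14 = 57
29(ω_s−ω_c) = −57(ω_r−ω_c),  ω_r=0, ω_c=1
ω_s = 1 − (57/29)(0−1) = 86/29
ω_s/ω_c = 86/29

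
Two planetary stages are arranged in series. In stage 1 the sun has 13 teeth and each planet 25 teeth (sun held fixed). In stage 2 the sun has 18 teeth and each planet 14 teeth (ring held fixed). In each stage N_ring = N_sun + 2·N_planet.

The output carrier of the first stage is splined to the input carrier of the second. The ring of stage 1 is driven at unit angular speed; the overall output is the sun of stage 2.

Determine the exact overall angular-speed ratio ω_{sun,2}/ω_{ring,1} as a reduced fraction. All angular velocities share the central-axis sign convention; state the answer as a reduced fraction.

56/19

Stage 1: N_ring = 13 + 2·25 = 63
Stage 1: 13(ω_s−ω_c) = −63(ω_r−ω_c),  ω_s=0, ω_r=1
Stage 1: 13(0−ω_c) = −63(1−ω_c)  ⇒  76ω_c = 63  ⇒  ω_c = 63/76
  ⇒ ω_c¹/ω_r¹ = 63/76
Stage 2: N_ring = 18 + 2·14 = 46
Stage 2: 18(ω_s−ω_c) = −46(ω_r−ω_c),  ω_r=0, ω_c=1
Stage 2: ω_s = 1 − (46/18)(0−1) = 32/9
  ⇒ ω_s²/ω_c² = 32/9
Coupling ω_c² = ω_c¹ ⇒ overall = 63/76 × 32/9 = 56/19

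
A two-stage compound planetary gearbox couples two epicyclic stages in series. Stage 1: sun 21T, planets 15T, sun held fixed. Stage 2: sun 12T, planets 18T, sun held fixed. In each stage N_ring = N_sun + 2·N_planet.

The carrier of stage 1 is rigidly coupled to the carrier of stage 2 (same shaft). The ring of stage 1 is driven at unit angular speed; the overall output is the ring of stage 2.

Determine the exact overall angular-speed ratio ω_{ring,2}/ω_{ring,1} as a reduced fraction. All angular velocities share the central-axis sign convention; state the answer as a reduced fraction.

Stage 1: N_ring = 21 + 2·15 = 51
Stage 1: 21(ω_s−ω_c) = −51(ω_r−ω_c),  ω_s=0, ω_r=1
Stage 1: 21(0−ω_c) = −51(1−ω_c)  ⇒  72ω_c = 51  ⇒  ω_c = 17/24
  ⇒ ω_c¹/ω_r¹ = 17/24
Stage 2: N_ring = 12 + 2·18 = 48
Stage 2: 12(ω_s−ω_c) = −48(ω_r−ω_c),  ω_s=0, ω_c=1
Stage 2: ω_r = 1 − (12/48)(0−1) = 5/4
  ⇒ ω_r²/ω_c² = 5/4
Coupling ω_c² = ω_c¹ ⇒ overall = 17/24 × 5/4 = 85/96

85/96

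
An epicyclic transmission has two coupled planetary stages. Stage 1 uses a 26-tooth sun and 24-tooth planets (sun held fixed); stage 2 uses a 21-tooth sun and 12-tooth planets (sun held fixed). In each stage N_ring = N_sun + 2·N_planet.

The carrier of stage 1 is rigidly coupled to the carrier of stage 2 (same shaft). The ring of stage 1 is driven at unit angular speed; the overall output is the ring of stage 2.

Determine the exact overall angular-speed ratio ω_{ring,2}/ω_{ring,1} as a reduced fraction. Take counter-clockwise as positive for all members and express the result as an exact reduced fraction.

407/375

Stage 1: N_ring = 26 + 2·24 = 74
Stage 1: 26(ω_s−ω_c) = −74(ω_r−ω_c),  ω_s=0, ω_r=1
Stage 1: 26(0−ω_c) = −74(1−ω_c)  ⇒  100ω_c = 74  ⇒  ω_c = 37/50
  ⇒ ω_c¹/ω_r¹ = 37/50
Stage 2: N_ring = 21 + 2·12 = 45
Stage 2: 21(ω_s−ω_c) = −45(ω_r−ω_c),  ω_s=0, ω_c=1
Stage 2: ω_r = 1 − (21/45)(0−1) = 22/15
  ⇒ ω_r²/ω_c² = 22/15
Coupling ω_c² = ω_c¹ ⇒ overall = 37/50 × 22/15 = 407/375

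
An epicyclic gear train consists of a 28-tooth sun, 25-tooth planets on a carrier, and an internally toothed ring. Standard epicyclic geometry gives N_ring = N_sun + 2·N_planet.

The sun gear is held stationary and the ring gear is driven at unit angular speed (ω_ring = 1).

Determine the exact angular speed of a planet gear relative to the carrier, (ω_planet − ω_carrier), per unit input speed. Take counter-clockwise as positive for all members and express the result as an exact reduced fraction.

N_ring = 28 + 2·25 = 78
28(ω_s−ω_c) = −78(ω_r−ω_c),  ω_s=0, ω_r=1
28(0−ω_c) = −78(1−ω_c)  ⇒  106ω_c = 78  ⇒  ω_c = 39/53
sun–planet: 28·(0−39/53) = −25·(ω_p−ω_c)  ⇒  ω_p−ω_c = −(28/25)·(-39/53) = 1092/1325

1092/1325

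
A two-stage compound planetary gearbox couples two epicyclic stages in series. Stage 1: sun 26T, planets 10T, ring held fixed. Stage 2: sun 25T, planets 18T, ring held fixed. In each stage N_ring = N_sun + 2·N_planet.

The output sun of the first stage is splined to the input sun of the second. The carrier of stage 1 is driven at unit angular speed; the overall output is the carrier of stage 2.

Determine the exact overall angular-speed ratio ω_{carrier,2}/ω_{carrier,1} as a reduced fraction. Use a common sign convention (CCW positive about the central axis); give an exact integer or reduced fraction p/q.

450/559

Stage 1: N_ring = 26 + 2·10 = 46
Stage 1: 26(ω_s−ω_c) = −46(ω_r−ω_c),  ω_r=0, ω_c=1
Stage 1: ω_s = 1 − (46/26)(0−1) = 36/13
  ⇒ ω_s¹/ω_c¹ = 36/13
Stage 2: N_ring = 25 + 2·18 = 61
Stage 2: 25(ω_s−ω_c) = −61(ω_r−ω_c),  ω_r=0, ω_s=1
Stage 2: 25(1−ω_c) = −61(0−ω_c)  ⇒  86ω_c = 25  ⇒  ω_c = 25/86
  ⇒ ω_c²/ω_s² = 25/86
Coupling ω_s² = ω_s¹ ⇒ overall = 36/13 × 25/86 = 450/559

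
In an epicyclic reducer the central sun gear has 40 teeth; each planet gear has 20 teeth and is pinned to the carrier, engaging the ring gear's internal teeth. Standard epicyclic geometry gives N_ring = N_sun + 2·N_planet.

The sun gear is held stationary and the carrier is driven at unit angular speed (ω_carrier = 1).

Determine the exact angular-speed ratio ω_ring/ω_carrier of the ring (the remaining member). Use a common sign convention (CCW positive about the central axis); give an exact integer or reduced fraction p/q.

N_ring = 40 + 2·20 = 80
40(ω_s−ω_c) = −80(ω_r−ω_c),  ω_s=0, ω_c=1
ω_r = 1 − (40/80)(0−1) = 3/2
ω_r/ω_c = 3/2

3/2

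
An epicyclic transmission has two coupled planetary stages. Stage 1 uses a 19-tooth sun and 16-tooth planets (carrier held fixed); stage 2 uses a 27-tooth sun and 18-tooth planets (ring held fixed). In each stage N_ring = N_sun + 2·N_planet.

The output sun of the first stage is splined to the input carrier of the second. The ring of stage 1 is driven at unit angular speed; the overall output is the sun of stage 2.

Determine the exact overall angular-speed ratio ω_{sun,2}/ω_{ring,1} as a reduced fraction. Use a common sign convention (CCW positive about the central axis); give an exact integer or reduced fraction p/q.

Stage 1: N_ring = 19 + 2·16 = 51
Stage 1: 19(ω_s−ω_c) = −51(ω_r−ω_c),  ω_c=0, ω_r=1
Stage 1: ω_s = 0 − (51/19)(1−0) = -51/19
  ⇒ ω_s¹/ω_r¹ = -51/19
Stage 2: N_ring = 27 + 2·18 = 63
Stage 2: 27(ω_s−ω_c) = −63(ω_r−ω_c),  ω_r=0, ω_c=1
Stage 2: ω_s = 1 − (63/27)(0−1) = 10/3
  ⇒ ω_s²/ω_c² = 10/3
Coupling ω_c² = ω_s¹ ⇒ overall = -51/19 × 10/3 = -170/19

-170/19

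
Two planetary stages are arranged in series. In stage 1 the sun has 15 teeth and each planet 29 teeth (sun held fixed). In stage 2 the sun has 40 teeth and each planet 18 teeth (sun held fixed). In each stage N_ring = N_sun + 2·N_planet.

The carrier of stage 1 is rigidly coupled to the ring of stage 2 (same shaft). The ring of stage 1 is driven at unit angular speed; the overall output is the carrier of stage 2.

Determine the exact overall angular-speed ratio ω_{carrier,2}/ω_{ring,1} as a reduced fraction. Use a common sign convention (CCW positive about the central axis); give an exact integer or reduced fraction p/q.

1387/2552

Stage 1: N_ring = 15 + 2·29 = 73
Stage 1: 15(ω_s−ω_c) = −73(ω_r−ω_c),  ω_s=0, ω_r=1
Stage 1: 15(0−ω_c) = −73(1−ω_c)  ⇒  88ω_c = 73  ⇒  ω_c = 73/88
  ⇒ ω_c¹/ω_r¹ = 73/88
Stage 2: N_ring = 40 + 2·18 = 76
Stage 2: 40(ω_s−ω_c) = −76(ω_r−ω_c),  ω_s=0, ω_r=1
Stage 2: 40(0−ω_c) = −76(1−ω_c)  ⇒  116ω_c = 76  ⇒  ω_c = 19/29
  ⇒ ω_c²/ω_r² = 19/29
Coupling ω_r² = ω_c¹ ⇒ overall = 73/88 × 19/29 = 1387/2552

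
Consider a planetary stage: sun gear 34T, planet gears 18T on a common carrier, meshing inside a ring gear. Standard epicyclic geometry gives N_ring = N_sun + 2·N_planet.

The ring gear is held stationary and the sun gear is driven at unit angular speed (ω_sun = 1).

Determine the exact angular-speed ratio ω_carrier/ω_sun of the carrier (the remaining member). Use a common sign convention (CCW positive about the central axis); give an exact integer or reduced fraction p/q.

N_ring = 34 + 2·18 = 70
34(ω_s−ω_c) = −70(ω_r−ω_c),  ω_r=0, ω_s=1
34(1−ω_c) = −70(0−ω_c)  ⇒  104ω_c = 34  ⇒  ω_c = 17/52
ω_c/ω_s = 17/52

17/52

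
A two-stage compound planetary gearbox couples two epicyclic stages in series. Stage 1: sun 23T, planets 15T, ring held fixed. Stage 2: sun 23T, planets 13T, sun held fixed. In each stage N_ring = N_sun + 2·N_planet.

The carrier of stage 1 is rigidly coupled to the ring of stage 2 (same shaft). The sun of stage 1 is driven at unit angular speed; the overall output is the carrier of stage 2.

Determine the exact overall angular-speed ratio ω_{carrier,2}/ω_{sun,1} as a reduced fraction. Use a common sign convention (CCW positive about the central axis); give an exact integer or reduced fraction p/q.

1127/5472

Stage 1: N_ring = 23 + 2·15 = 53
Stage 1: 23(ω_s−ω_c) = −53(ω_r−ω_c),  ω_r=0, ω_s=1
Stage 1: 23(1−ω_c) = −53(0−ω_c)  ⇒  76ω_c = 23  ⇒  ω_c = 23/76
  ⇒ ω_c¹/ω_s¹ = 23/76
Stage 2: N_ring = 23 + 2·13 = 49
Stage 2: 23(ω_s−ω_c) = −49(ω_r−ω_c),  ω_s=0, ω_r=1
Stage 2: 23(0−ω_c) = −49(1−ω_c)  ⇒  72ω_c = 49  ⇒  ω_c = 49/72
  ⇒ ω_c²/ω_r² = 49/72
Coupling ω_r² = ω_c¹ ⇒ overall = 23/76 × 49/72 = 1127/5472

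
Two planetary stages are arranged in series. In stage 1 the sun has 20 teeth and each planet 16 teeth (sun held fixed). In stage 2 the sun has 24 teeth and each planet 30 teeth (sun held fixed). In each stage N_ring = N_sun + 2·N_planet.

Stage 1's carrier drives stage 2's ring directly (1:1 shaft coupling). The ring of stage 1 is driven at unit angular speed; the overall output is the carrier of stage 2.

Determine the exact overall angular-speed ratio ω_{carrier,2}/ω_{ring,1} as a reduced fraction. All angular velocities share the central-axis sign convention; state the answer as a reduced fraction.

Stage 1: N_ring = 20 + 2·16 = 52
Stage 1: 20(ω_s−ω_c) = −52(ω_r−ω_c),  ω_s=0, ω_r=1
Stage 1: 20(0−ω_c) = −52(1−ω_c)  ⇒  72ω_c = 52  ⇒  ω_c = 13/18
  ⇒ ω_c¹/ω_r¹ = 13/18
Stage 2: N_ring = 24 + 2·30 = 84
Stage 2: 24(ω_s−ω_c) = −84(ω_r−ω_c),  ω_s=0, ω_r=1
Stage 2: 24(0−ω_c) = −84(1−ω_c)  ⇒  108ω_c = 84  ⇒  ω_c = 7/9
  ⇒ ω_c²/ω_r² = 7/9
Coupling ω_r² = ω_c¹ ⇒ overall = 13/18 × 7/9 = 91/162

91/162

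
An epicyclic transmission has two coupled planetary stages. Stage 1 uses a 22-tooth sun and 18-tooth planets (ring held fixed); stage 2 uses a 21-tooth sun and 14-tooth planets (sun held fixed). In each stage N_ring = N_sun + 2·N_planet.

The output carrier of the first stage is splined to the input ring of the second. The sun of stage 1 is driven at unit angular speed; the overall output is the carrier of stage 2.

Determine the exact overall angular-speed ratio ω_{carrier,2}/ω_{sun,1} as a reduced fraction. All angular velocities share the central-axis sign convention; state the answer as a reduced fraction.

Stage 1: N_ring = 22 + 2·18 = 58
Stage 1: 22(ω_s−ω_c) = −58(ω_r−ω_c),  ω_r=0, ω_s=1
Stage 1: 22(1−ω_c) = −58(0−ω_c)  ⇒  80ω_c = 22  ⇒  ω_c = 11/40
  ⇒ ω_c¹/ω_s¹ = 11/40
Stage 2: N_ring = 21 + 2·14 = 49
Stage 2: 21(ω_s−ω_c) = −49(ω_r−ω_c),  ω_s=0, ω_r=1
Stage 2: 21(0−ω_c) = −49(1−ω_c)  ⇒  70ω_c = 49  ⇒  ω_c = 7/10
  ⇒ ω_c²/ω_r² = 7/10
Coupling ω_r² = ω_c¹ ⇒ overall = 11/40 × 7/10 = 77/400

77/400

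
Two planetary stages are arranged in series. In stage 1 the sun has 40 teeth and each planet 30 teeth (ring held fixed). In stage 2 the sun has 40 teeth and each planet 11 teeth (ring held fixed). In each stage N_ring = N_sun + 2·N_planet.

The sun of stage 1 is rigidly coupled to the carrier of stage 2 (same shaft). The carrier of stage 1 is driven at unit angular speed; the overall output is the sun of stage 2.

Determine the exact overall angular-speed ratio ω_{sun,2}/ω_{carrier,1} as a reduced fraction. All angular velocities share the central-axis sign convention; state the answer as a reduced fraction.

Stage 1: N_ring = 40 + 2·30 = 100
Stage 1: 40(ω_s−ω_c) = −100(ω_r−ω_c),  ω_r=0, ω_c=1
Stage 1: ω_s = 1 − (100/40)(0−1) = 7/2
  ⇒ ω_s¹/ω_c¹ = 7/2
Stage 2: N_ring = 40 + 2·11 = 62
Stage 2: 40(ω_s−ω_c) = −62(ω_r−ω_c),  ω_r=0, ω_c=1
Stage 2: ω_s = 1 − (62/40)(0−1) = 51/20
  ⇒ ω_s²/ω_c² = 51/20
Coupling ω_c² = ω_s¹ ⇒ overall = 7/2 × 51/20 = 357/40

357/40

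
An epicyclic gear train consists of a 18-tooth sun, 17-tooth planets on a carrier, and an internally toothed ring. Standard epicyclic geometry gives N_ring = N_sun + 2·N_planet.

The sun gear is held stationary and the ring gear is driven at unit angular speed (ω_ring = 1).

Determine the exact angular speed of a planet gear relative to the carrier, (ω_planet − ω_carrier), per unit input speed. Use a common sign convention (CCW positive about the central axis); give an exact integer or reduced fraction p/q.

468/595

N_ring = 18 + 2·17 = 52
18(ω_s−ω_c) = −52(ω_r−ω_c),  ω_s=0, ω_r=1
18(0−ω_c) = −52(1−ω_c)  ⇒  70ω_c = 52  ⇒  ω_c = 26/35
sun–planet: 18·(0−26/35) = −17·(ω_p−ω_c)  ⇒  ω_p−ω_c = −(18/17)·(-26/35) = 468/595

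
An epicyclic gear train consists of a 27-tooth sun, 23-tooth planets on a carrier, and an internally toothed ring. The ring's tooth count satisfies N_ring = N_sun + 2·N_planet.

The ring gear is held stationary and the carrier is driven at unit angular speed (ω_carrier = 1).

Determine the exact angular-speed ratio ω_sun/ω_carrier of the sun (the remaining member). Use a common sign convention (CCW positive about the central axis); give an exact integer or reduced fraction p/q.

100/27

N_ring = 27 + 2·23 = 73
27(ω_s−ω_c) = −73(ω_r−ω_c),  ω_r=0, ω_c=1
ω_s = 1 − (73/27)(0−1) = 100/27
ω_s/ω_c = 100/27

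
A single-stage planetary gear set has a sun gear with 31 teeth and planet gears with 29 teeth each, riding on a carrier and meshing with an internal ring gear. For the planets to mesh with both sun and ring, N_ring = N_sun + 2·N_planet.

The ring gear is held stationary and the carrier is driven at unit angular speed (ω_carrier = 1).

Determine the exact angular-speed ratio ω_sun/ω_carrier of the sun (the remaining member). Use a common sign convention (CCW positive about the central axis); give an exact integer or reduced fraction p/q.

120/31

N_ring = 31 + 2·29 = 89
31(ω_s−ω_c) = −89(ω_r−ω_c),  ω_r=0, ω_c=1
ω_s = 1 − (89/31)(0−1) = 120/31
ω_s/ω_c = 120/31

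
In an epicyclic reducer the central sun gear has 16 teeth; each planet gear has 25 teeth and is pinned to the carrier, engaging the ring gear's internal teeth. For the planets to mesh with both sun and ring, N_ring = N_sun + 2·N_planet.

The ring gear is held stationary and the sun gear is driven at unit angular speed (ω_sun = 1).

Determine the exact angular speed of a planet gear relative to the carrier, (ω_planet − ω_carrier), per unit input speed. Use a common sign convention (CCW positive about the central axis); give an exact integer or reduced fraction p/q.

-528/1025

N_ring = 16 + 2·25 = 66
16(ω_s−ω_c) = −66(ω_r−ω_c),  ω_r=0, ω_s=1
16(1−ω_c) = −66(0−ω_c)  ⇒  82ω_c = 16  ⇒  ω_c = 8/41
sun–planet: 16·(1−8/41) = −25·(ω_p−ω_c)  ⇒  ω_p−ω_c = −(16/25)·(33/41) = -528/1025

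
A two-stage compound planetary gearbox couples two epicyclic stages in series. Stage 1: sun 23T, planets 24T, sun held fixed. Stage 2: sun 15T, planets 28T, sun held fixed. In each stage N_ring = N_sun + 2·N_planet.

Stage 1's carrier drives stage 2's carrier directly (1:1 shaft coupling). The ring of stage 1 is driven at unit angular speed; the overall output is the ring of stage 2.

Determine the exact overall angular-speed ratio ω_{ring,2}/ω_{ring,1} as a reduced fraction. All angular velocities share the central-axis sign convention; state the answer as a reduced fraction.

43/47

Stage 1: N_ring = 23 + 2·24 = 71
Stage 1: 23(ω_s−ω_c) = −71(ω_r−ω_c),  ω_s=0, ω_r=1
Stage 1: 23(0−ω_c) = −71(1−ω_c)  ⇒  94ω_c = 71  ⇒  ω_c = 71/94
  ⇒ ω_c¹/ω_r¹ = 71/94
Stage 2: N_ring = 15 + 2·28 = 71
Stage 2: 15(ω_s−ω_c) = −71(ω_r−ω_c),  ω_s=0, ω_c=1
Stage 2: ω_r = 1 − (15/71)(0−1) = 86/71
  ⇒ ω_r²/ω_c² = 86/71
Coupling ω_c² = ω_c¹ ⇒ overall = 71/94 × 86/71 = 43/47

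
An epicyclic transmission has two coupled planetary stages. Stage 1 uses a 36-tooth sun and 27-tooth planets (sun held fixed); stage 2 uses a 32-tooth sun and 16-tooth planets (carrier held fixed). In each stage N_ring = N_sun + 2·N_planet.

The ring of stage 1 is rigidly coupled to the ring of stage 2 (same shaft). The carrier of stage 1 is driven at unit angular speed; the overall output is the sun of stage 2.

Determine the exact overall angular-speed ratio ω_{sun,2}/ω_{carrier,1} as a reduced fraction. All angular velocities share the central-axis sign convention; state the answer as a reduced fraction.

-14/5

Stage 1: N_ring = 36 + 2·27 = 90
Stage 1: 36(ω_s−ω_c) = −90(ω_r−ω_c),  ω_s=0, ω_c=1
Stage 1: ω_r = 1 − (36/90)(0−1) = 7/5
  ⇒ ω_r¹/ω_c¹ = 7/5
Stage 2: N_ring = 32 + 2·16 = 64
Stage 2: 32(ω_s−ω_c) = −64(ω_r−ω_c),  ω_c=0, ω_r=1
Stage 2: ω_s = 0 − (64/32)(1−0) = -2
  ⇒ ω_s²/ω_r² = -2
Coupling ω_r² = ω_r¹ ⇒ overall = 7/5 × -2 = -14/5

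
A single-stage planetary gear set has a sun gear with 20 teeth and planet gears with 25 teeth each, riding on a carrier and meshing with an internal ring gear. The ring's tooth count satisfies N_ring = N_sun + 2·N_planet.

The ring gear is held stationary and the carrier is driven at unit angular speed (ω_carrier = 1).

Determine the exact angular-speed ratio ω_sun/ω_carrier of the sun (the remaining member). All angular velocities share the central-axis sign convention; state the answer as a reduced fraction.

9/2

N_ring = 20 + 2·25 = 70
20(ω_s−ω_c) = −70(ω_r−ω_c),  ω_r=0, ω_c=1
ω_s = 1 − (70/20)(0−1) = 9/2
ω_s/ω_c = 9/2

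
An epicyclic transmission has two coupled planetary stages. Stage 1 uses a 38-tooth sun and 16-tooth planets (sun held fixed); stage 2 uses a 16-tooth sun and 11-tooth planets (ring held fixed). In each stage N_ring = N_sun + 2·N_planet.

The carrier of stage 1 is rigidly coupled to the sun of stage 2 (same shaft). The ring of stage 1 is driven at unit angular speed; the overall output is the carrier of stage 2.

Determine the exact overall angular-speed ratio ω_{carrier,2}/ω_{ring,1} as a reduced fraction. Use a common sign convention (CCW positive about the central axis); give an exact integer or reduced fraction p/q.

140/729

Stage 1: N_ring = 38 + 2·16 = 70
Stage 1: 38(ω_s−ω_c) = −70(ω_r−ω_c),  ω_s=0, ω_r=1
Stage 1: 38(0−ω_c) = −70(1−ω_c)  ⇒  108ω_c = 70  ⇒  ω_c = 35/54
  ⇒ ω_c¹/ω_r¹ = 35/54
Stage 2: N_ring = 16 + 2·11 = 38
Stage 2: 16(ω_s−ω_c) = −38(ω_r−ω_c),  ω_r=0, ω_s=1
Stage 2: 16(1−ω_c) = −38(0−ω_c)  ⇒  54ω_c = 16  ⇒  ω_c = 8/27
  ⇒ ω_c²/ω_s² = 8/27
Coupling ω_s² = ω_c¹ ⇒ overall = 35/54 × 8/27 = 140/729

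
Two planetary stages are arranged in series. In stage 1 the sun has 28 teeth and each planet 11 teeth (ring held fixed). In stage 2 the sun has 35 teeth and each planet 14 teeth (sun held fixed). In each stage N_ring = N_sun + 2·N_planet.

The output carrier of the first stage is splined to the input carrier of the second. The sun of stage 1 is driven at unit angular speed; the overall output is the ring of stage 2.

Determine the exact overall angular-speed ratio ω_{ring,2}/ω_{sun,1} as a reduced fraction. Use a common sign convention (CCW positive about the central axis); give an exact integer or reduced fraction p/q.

Stage 1: N_ring = 28 + 2·11 = 50
Stage 1: 28(ω_s−ω_c) = −50(ω_r−ω_c),  ω_r=0, ω_s=1
Stage 1: 28(1−ω_c) = −50(0−ω_c)  ⇒  78ω_c = 28  ⇒  ω_c = 14/39
  ⇒ ω_c¹/ω_s¹ = 14/39
Stage 2: N_ring = 35 + 2·14 = 63
Stage 2: 35(ω_s−ω_c) = −63(ω_r−ω_c),  ω_s=0, ω_c=1
Stage 2: ω_r = 1 − (35/63)(0−1) = 14/9
  ⇒ ω_r²/ω_c² = 14/9
Coupling ω_c² = ω_c¹ ⇒ overall = 14/39 × 14/9 = 196/351

196/351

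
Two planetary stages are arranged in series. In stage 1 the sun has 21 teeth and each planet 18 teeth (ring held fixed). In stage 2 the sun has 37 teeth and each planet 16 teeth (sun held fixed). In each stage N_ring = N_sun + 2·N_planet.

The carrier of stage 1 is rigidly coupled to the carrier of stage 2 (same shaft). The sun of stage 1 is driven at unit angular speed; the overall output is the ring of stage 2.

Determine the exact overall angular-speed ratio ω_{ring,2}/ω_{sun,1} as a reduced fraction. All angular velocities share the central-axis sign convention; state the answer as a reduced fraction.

371/897

Stage 1: N_ring = 21 + 2·18 = 57
Stage 1: 21(ω_s−ω_c) = −57(ω_r−ω_c),  ω_r=0, ω_s=1
Stage 1: 21(1−ω_c) = −57(0−ω_c)  ⇒  78ω_c = 21  ⇒  ω_c = 7/26
  ⇒ ω_c¹/ω_s¹ = 7/26
Stage 2: N_ring = 37 + 2·16 = 69
Stage 2: 37(ω_s−ω_c) = −69(ω_r−ω_c),  ω_s=0, ω_c=1
Stage 2: ω_r = 1 − (37/69)(0−1) = 106/69
  ⇒ ω_r²/ω_c² = 106/69
Coupling ω_c² = ω_c¹ ⇒ overall = 7/26 × 106/69 = 371/897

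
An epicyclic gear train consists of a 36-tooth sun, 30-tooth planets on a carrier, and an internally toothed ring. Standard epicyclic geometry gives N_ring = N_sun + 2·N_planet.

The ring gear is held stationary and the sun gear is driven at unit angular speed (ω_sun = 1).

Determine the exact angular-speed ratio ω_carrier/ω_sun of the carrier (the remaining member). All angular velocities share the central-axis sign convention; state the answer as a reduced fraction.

3/11

N_ring = 36 + 2·30 = 96
36(ω_s−ω_c) = −96(ω_r−ω_c),  ω_r=0, ω_s=1
36(1−ω_c) = −96(0−ω_c)  ⇒  132ω_c = 36  ⇒  ω_c = 3/11
ω_c/ω_s = 3/11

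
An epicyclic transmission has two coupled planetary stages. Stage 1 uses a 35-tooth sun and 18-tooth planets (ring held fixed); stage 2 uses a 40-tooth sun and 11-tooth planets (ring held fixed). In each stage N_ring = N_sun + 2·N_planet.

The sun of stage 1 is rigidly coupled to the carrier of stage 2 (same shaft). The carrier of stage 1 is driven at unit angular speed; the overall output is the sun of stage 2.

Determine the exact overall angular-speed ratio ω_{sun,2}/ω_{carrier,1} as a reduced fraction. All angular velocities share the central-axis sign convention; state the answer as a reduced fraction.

Stage 1: N_ring = 35 + 2·18 = 71
Stage 1: 35(ω_s−ω_c) = −71(ω_r−ω_c),  ω_r=0, ω_c=1
Stage 1: ω_s = 1 − (71/35)(0−1) = 106/35
  ⇒ ω_s¹/ω_c¹ = 106/35
Stage 2: N_ring = 40 + 2·11 = 62
Stage 2: 40(ω_s−ω_c) = −62(ω_r−ω_c),  ω_r=0, ω_c=1
Stage 2: ω_s = 1 − (62/40)(0−1) = 51/20
  ⇒ ω_s²/ω_c² = 51/20
Coupling ω_c² = ω_s¹ ⇒ overall = 106/35 × 51/20 = 2703/350

2703/350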